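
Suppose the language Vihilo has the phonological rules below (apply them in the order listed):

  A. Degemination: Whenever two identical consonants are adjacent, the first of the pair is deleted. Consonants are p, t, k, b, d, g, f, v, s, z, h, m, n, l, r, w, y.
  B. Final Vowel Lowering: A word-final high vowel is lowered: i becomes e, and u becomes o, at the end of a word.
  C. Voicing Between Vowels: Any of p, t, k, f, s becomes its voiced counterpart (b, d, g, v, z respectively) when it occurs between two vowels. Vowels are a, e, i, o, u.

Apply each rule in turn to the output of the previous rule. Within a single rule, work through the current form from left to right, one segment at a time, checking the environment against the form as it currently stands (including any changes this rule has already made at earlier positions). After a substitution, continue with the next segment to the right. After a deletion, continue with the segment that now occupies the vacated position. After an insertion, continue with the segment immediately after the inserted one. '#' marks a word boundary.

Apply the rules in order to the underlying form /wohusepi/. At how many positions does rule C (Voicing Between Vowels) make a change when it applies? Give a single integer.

2

A Degemination: no change — [wohusepi]
B Final Vowel Lowering: [wohusepi] → [wohusepe]
C Voicing Between Vowels: [wohusepe] → [wohuzebe]
Rule C changed 2 position(s).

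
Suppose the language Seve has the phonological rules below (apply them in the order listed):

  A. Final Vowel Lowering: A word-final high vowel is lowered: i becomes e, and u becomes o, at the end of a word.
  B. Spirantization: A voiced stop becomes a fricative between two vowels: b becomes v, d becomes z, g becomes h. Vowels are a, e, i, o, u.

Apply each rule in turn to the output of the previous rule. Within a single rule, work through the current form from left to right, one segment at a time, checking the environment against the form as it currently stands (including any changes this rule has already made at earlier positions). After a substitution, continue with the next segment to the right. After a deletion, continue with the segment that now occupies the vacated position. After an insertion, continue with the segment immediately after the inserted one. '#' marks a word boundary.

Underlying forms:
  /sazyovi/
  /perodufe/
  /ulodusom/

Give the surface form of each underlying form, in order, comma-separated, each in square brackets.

[sazyove], [perozufe], [ulozusom]

/sazyovi/:
  A Final Vowel Lowering: [sazyovi] → [sazyove]
  B Spirantization: no change — [sazyove]
/perodufe/:
  A Final Vowel Lowering: no change — [perodufe]
  B Spirantization: [perodufe] → [perozufe]
/ulodusom/:
  A Final Vowel Lowering: no change — [ulodusom]
  B Spirantization: [ulodusom] → [ulozusom]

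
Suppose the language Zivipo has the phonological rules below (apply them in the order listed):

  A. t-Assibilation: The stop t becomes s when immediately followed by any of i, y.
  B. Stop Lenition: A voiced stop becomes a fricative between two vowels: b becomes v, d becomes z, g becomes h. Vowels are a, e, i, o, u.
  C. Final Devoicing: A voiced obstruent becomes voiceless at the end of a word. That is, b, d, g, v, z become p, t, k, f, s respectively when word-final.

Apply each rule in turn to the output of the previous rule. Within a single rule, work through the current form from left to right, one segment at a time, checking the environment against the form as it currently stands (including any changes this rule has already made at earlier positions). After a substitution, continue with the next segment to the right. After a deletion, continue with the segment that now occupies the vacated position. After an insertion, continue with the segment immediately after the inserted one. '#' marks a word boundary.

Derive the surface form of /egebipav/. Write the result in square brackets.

A t-Assibilation: no change — [egebipav]
B Stop Lenition: [egebipav] → [ehevipav]
C Final Devoicing: [ehevipav] → [ehevipaf]

[ehevipaf]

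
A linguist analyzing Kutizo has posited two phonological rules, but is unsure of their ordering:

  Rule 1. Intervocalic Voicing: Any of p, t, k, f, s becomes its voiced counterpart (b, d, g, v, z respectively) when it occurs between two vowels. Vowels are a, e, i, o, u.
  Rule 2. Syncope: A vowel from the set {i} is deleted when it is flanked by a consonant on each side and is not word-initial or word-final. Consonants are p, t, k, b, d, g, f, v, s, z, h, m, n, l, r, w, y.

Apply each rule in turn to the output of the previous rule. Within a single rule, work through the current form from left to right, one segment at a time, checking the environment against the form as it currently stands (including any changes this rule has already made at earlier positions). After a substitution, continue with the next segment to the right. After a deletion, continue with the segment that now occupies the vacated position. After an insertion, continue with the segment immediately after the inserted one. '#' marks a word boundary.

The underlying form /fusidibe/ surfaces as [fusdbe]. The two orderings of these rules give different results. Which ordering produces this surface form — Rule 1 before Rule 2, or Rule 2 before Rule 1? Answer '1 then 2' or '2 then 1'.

2 then 1

Order 1 then 2:
  1 Intervocalic Voicing: [fusidibe] → [fuzidibe]
  2 Syncope: [fuzidibe] → [fuzdbe]
  result: [fuzdbe]
Order 2 then 1:
  2 Syncope: [fusidibe] → [fusdbe]
  1 Intervocalic Voicing: no change — [fusdbe]
  result: [fusdbe]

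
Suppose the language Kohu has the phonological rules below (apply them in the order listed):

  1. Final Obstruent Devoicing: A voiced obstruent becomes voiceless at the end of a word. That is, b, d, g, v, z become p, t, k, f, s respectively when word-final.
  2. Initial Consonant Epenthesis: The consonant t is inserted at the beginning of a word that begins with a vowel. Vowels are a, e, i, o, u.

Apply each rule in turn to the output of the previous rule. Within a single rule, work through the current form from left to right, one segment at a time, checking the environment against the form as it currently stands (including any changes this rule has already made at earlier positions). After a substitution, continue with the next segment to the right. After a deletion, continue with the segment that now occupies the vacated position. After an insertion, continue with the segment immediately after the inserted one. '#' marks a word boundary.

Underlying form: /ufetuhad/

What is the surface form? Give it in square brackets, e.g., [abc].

[tufetuhat]

1 Final Obstruent Devoicing: [ufetuhad] → [ufetuhat]
2 Initial Consonant Epenthesis: [ufetuhat] → [tufetuhat]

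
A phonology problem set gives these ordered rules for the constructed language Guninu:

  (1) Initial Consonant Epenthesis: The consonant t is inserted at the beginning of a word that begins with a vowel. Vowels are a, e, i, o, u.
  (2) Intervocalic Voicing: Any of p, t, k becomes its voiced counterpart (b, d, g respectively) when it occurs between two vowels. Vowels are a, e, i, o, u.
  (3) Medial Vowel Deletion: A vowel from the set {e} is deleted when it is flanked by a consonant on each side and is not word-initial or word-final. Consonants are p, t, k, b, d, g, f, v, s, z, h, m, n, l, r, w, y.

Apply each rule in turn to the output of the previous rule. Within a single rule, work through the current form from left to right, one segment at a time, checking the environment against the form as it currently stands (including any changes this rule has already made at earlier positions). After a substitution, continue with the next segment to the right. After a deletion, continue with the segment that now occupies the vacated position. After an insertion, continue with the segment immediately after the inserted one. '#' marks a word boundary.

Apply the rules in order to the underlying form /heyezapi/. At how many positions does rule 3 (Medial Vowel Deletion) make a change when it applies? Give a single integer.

2

(1) Initial Consonant Epenthesis: no change — [heyezapi]
(2) Intervocalic Voicing: [heyezapi] → [heyezabi]
(3) Medial Vowel Deletion: [heyezabi] → [hyzabi]
Rule 3 changed 2 position(s).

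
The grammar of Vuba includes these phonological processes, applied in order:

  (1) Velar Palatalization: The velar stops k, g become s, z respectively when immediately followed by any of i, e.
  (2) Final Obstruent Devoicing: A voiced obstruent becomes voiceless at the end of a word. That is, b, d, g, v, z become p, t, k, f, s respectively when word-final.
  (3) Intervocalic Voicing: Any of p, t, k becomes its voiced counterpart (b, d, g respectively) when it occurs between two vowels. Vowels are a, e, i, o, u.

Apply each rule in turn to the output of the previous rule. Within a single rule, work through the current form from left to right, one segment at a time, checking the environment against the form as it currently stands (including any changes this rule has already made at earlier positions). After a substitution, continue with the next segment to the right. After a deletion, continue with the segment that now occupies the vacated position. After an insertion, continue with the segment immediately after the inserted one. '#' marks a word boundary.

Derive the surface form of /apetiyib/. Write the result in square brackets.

[abediyip]

(1) Velar Palatalization: no change — [apetiyib]
(2) Final Obstruent Devoicing: [apetiyib] → [apetiyip]
(3) Intervocalic Voicing: [apetiyip] → [abediyip]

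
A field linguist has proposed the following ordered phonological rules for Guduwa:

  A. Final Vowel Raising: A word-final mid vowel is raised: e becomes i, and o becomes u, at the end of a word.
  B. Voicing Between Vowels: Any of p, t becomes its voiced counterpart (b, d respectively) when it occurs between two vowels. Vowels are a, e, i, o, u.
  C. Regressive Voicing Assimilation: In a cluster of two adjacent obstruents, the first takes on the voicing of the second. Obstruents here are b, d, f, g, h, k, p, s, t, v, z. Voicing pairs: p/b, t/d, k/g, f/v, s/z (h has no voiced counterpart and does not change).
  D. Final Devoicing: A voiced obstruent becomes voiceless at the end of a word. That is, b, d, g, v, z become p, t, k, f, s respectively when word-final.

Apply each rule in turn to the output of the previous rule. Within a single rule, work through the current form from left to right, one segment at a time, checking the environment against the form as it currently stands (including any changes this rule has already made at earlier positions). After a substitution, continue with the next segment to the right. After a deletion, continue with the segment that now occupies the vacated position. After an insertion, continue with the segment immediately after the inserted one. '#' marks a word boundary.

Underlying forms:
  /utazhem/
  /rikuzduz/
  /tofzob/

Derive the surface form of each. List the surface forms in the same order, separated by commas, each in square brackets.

[udashem], [rikuzdus], [tovzop]

/utazhem/:
  A Final Vowel Raising: no change — [utazhem]
  B Voicing Between Vowels: [utazhem] → [udazhem]
  C Regressive Voicing Assimilation: [udazhem] → [udashem]
  D Final Devoicing: no change — [udashem]
/rikuzduz/:
  A Final Vowel Raising: no change — [rikuzduz]
  B Voicing Between Vowels: no change — [rikuzduz]
  C Regressive Voicing Assimilation: no change — [rikuzduz]
  D Final Devoicing: [rikuzduz] → [rikuzdus]
/tofzob/:
  A Final Vowel Raising: no change — [tofzob]
  B Voicing Between Vowels: no change — [tofzob]
  C Regressive Voicing Assimilation: [tofzob] → [tovzob]
  D Final Devoicing: [tovzob] → [tovzop]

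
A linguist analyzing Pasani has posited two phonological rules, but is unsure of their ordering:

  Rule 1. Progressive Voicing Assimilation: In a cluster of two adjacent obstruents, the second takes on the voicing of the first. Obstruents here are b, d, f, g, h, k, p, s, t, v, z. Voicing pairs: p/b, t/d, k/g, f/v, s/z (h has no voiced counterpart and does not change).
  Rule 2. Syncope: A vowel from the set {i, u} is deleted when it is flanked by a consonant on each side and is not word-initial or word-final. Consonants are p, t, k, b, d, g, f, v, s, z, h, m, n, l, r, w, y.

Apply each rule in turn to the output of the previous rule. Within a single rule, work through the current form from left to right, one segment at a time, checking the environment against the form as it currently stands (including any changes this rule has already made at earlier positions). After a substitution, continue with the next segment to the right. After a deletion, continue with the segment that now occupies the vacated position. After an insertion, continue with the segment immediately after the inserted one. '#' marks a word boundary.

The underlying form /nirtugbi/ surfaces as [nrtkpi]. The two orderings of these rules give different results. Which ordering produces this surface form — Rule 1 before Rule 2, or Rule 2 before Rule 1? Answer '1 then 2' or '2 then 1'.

Order 1 then 2:
  1 Progressive Voicing Assimilation: no change — [nirtugbi]
  2 Syncope: [nirtugbi] → [nrtgbi]
  result: [nrtgbi]
Order 2 then 1:
  2 Syncope: [nirtugbi] → [nrtgbi]
  1 Progressive Voicing Assimilation: [nrtgbi] → [nrtkpi]
  result: [nrtkpi]

2 then 1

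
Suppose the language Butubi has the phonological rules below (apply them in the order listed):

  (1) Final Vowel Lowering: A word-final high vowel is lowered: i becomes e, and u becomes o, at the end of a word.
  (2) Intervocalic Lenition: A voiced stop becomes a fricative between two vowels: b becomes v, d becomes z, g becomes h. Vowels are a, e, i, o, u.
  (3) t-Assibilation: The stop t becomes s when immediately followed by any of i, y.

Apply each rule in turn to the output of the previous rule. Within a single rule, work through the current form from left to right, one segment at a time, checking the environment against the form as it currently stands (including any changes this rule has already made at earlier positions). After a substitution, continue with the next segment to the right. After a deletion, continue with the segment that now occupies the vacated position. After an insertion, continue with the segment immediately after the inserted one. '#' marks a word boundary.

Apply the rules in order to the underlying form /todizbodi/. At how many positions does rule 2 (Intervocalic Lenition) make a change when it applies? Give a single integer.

(1) Final Vowel Lowering: [todizbodi] → [todizbode]
(2) Intervocalic Lenition: [todizbode] → [tozizboze]
(3) t-Assibilation: no change — [tozizboze]
Rule 2 changed 2 position(s).

2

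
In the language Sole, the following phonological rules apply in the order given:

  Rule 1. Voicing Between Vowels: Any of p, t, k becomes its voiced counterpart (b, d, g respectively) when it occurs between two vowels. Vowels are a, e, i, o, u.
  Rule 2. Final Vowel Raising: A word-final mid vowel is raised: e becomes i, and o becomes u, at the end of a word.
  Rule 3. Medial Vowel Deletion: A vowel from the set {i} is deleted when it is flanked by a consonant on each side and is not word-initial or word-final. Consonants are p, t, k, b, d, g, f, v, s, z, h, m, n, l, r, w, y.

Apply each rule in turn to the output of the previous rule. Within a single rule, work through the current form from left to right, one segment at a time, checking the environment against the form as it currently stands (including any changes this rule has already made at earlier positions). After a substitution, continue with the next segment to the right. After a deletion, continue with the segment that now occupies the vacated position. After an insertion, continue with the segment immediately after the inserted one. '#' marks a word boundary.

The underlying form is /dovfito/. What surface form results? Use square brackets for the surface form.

Rule 1 Voicing Between Vowels: [dovfito] → [dovfido]
Rule 2 Final Vowel Raising: [dovfido] → [dovfidu]
Rule 3 Medial Vowel Deletion: [dovfidu] → [dovfdu]

[dovfdu]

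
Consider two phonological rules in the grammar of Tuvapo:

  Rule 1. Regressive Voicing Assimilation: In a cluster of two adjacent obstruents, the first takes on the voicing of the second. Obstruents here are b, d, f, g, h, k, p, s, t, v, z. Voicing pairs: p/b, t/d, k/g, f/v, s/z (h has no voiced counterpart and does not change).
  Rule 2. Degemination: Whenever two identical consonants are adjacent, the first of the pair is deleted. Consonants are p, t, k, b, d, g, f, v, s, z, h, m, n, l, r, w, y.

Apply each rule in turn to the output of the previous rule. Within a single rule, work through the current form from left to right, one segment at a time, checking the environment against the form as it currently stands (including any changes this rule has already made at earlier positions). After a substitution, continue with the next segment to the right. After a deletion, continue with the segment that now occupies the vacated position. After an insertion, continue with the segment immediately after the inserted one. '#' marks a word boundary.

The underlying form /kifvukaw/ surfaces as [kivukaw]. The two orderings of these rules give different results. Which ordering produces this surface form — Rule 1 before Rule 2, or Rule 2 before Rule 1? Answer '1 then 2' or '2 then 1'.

Order 1 then 2:
  1 Regressive Voicing Assimilation: [kifvukaw] → [kivvukaw]
  2 Degemination: [kivvukaw] → [kivukaw]
  result: [kivukaw]
Order 2 then 1:
  2 Degemination: no change — [kifvukaw]
  1 Regressive Voicing Assimilation: [kifvukaw] → [kivvukaw]
  result: [kivvukaw]

1 then 2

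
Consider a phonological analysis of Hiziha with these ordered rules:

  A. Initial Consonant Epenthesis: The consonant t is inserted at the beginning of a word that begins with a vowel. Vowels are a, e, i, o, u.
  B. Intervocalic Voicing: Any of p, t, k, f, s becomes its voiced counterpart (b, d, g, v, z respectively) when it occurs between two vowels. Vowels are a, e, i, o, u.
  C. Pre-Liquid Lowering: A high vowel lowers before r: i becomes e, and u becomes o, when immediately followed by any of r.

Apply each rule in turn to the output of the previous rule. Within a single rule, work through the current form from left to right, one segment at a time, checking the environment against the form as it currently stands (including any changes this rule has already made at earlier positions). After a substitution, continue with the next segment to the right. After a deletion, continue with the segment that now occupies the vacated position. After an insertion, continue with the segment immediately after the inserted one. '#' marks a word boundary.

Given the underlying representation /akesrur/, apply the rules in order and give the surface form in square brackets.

A Initial Consonant Epenthesis: [akesrur] → [takesrur]
B Intervocalic Voicing: [takesrur] → [tagesrur]
C Pre-Liquid Lowering: [tagesrur] → [tagesror]

[tagesror]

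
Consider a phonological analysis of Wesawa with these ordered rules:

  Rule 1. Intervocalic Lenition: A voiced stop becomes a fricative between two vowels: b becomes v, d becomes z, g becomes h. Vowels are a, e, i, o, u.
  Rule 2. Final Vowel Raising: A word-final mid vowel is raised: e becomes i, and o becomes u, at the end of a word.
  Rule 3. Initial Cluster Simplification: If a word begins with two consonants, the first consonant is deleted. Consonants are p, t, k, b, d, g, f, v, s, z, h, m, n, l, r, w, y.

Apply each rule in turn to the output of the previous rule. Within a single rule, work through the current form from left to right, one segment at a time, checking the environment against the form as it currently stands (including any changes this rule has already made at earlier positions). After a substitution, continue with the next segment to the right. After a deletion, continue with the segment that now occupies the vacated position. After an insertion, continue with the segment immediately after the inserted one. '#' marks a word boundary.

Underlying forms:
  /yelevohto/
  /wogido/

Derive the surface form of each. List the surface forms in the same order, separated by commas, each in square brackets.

/yelevohto/:
  Rule 1 Intervocalic Lenition: no change — [yelevohto]
  Rule 2 Final Vowel Raising: [yelevohto] → [yelevohtu]
  Rule 3 Initial Cluster Simplification: no change — [yelevohtu]
/wogido/:
  Rule 1 Intervocalic Lenition: [wogido] → [wohizo]
  Rule 2 Final Vowel Raising: [wohizo] → [wohizu]
  Rule 3 Initial Cluster Simplification: no change — [wohizu]

[yelevohtu], [wohizu]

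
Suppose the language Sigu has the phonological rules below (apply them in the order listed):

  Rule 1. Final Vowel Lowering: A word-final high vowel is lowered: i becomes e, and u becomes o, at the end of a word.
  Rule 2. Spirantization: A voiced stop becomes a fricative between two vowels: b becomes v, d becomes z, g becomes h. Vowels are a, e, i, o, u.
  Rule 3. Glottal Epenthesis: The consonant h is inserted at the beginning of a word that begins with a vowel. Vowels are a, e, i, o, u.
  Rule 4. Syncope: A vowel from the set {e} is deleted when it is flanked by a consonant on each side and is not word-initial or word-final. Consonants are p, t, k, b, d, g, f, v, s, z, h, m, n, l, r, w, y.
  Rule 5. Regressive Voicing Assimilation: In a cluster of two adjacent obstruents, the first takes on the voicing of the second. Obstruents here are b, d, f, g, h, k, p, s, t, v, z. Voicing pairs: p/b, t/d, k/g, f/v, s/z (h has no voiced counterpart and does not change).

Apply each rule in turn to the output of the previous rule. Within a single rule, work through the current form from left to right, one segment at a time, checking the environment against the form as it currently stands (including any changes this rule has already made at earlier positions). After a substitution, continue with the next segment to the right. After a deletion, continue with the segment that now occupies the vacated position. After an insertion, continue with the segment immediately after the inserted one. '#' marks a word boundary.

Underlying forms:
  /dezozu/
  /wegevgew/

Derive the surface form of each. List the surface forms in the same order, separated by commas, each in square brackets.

/dezozu/:
  Rule 1 Final Vowel Lowering: [dezozu] → [dezozo]
  Rule 2 Spirantization: no change — [dezozo]
  Rule 3 Glottal Epenthesis: no change — [dezozo]
  Rule 4 Syncope: [dezozo] → [dzozo]
  Rule 5 Regressive Voicing Assimilation: no change — [dzozo]
/wegevgew/:
  Rule 1 Final Vowel Lowering: no change — [wegevgew]
  Rule 2 Spirantization: [wegevgew] → [wehevgew]
  Rule 3 Glottal Epenthesis: no change — [wehevgew]
  Rule 4 Syncope: [wehevgew] → [whvgw]
  Rule 5 Regressive Voicing Assimilation: no change — [whvgw]

[dzozo], [whvgw]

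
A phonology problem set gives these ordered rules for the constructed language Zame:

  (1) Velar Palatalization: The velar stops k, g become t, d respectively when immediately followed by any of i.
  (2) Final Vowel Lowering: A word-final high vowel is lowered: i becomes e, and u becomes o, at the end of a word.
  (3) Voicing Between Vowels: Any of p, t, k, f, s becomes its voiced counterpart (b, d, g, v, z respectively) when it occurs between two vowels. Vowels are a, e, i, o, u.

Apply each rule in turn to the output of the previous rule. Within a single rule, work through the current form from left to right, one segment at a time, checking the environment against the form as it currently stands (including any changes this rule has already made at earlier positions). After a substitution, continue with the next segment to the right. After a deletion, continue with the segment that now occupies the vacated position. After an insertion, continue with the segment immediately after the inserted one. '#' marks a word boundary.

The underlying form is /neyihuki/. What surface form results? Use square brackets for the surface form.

(1) Velar Palatalization: [neyihuki] → [neyihuti]
(2) Final Vowel Lowering: [neyihuti] → [neyihute]
(3) Voicing Between Vowels: [neyihute] → [neyihude]

[neyihude]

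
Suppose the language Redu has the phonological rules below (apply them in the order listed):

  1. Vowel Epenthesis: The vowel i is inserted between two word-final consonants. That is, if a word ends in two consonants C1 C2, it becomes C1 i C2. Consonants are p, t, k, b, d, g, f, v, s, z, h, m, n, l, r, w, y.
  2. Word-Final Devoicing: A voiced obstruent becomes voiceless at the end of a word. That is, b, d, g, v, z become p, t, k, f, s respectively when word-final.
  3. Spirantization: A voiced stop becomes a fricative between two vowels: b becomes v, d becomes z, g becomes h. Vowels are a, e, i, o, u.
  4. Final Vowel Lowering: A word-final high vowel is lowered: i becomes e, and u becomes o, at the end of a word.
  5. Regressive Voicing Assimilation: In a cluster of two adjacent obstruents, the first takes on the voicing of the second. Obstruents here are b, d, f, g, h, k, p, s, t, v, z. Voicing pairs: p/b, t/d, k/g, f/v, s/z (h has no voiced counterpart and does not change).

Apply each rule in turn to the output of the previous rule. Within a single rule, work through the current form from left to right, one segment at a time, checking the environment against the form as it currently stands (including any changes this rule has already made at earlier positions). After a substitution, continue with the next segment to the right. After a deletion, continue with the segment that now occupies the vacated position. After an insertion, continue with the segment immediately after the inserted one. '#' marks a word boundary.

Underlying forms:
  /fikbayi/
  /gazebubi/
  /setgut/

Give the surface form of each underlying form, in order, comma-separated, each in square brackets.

/fikbayi/:
  1 Vowel Epenthesis: no change — [fikbayi]
  2 Word-Final Devoicing: no change — [fikbayi]
  3 Spirantization: no change — [fikbayi]
  4 Final Vowel Lowering: [fikbayi] → [fikbaye]
  5 Regressive Voicing Assimilation: [fikbaye] → [figbaye]
/gazebubi/:
  1 Vowel Epenthesis: no change — [gazebubi]
  2 Word-Final Devoicing: no change — [gazebubi]
  3 Spirantization: [gazebubi] → [gazevuvi]
  4 Final Vowel Lowering: [gazevuvi] → [gazevuve]
  5 Regressive Voicing Assimilation: no change — [gazevuve]
/setgut/:
  1 Vowel Epenthesis: no change — [setgut]
  2 Word-Final Devoicing: no change — [setgut]
  3 Spirantization: no change — [setgut]
  4 Final Vowel Lowering: no change — [setgut]
  5 Regressive Voicing Assimilation: [setgut] → [sedgut]

[figbaye], [gazevuve], [sedgut]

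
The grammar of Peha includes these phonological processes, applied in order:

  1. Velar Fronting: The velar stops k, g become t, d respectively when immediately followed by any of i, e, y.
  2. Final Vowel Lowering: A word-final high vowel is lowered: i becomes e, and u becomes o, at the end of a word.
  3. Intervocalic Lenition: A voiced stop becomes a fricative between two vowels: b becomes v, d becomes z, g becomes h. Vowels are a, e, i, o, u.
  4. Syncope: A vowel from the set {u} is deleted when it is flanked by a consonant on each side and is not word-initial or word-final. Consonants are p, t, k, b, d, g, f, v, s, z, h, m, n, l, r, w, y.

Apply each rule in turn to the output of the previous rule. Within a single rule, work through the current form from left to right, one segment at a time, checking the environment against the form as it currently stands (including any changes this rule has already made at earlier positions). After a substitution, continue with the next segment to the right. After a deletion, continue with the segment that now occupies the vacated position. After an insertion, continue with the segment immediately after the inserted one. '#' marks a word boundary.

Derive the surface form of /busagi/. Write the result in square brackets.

[bsaze]

1 Velar Fronting: [busagi] → [busadi]
2 Final Vowel Lowering: [busadi] → [busade]
3 Intervocalic Lenition: [busade] → [busaze]
4 Syncope: [busaze] → [bsaze]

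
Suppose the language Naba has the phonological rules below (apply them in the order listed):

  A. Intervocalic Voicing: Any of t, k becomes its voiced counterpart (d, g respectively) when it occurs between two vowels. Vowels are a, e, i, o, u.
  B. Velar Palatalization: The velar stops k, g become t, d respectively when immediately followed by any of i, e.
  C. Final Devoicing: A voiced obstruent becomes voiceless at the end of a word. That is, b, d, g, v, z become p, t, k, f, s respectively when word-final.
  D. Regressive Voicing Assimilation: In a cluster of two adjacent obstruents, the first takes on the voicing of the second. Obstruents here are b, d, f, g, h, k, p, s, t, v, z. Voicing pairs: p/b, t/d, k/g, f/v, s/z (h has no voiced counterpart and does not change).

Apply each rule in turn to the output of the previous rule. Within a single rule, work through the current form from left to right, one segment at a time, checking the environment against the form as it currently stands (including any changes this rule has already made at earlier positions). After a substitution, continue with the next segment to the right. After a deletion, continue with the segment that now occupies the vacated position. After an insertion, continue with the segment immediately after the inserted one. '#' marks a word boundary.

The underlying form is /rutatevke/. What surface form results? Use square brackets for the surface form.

A Intervocalic Voicing: [rutatevke] → [rudadevke]
B Velar Palatalization: [rudadevke] → [rudadevte]
C Final Devoicing: no change — [rudadevte]
D Regressive Voicing Assimilation: [rudadevte] → [rudadefte]

[rudadefte]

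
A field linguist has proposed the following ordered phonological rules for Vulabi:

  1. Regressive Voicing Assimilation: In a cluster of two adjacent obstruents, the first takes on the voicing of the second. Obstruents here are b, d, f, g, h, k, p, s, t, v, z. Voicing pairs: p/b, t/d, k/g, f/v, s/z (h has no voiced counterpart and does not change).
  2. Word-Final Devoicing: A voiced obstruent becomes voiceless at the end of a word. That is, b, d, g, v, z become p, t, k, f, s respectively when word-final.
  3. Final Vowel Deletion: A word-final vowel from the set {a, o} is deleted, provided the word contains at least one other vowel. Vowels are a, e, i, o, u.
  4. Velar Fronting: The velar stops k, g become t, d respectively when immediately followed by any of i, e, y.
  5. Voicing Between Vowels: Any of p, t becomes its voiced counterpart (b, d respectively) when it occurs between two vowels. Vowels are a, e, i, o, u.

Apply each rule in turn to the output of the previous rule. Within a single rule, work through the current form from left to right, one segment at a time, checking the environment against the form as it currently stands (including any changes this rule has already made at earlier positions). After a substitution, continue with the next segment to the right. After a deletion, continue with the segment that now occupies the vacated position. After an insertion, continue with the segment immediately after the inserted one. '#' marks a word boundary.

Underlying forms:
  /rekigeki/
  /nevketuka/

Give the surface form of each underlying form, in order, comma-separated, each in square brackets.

/rekigeki/:
  1 Regressive Voicing Assimilation: no change — [rekigeki]
  2 Word-Final Devoicing: no change — [rekigeki]
  3 Final Vowel Deletion: no change — [rekigeki]
  4 Velar Fronting: [rekigeki] → [retideti]
  5 Voicing Between Vowels: [retideti] → [redidedi]
/nevketuka/:
  1 Regressive Voicing Assimilation: [nevketuka] → [nefketuka]
  2 Word-Final Devoicing: no change — [nefketuka]
  3 Final Vowel Deletion: [nefketuka] → [nefketuk]
  4 Velar Fronting: [nefketuk] → [neftetuk]
  5 Voicing Between Vowels: [neftetuk] → [nefteduk]

[redidedi], [nefteduk]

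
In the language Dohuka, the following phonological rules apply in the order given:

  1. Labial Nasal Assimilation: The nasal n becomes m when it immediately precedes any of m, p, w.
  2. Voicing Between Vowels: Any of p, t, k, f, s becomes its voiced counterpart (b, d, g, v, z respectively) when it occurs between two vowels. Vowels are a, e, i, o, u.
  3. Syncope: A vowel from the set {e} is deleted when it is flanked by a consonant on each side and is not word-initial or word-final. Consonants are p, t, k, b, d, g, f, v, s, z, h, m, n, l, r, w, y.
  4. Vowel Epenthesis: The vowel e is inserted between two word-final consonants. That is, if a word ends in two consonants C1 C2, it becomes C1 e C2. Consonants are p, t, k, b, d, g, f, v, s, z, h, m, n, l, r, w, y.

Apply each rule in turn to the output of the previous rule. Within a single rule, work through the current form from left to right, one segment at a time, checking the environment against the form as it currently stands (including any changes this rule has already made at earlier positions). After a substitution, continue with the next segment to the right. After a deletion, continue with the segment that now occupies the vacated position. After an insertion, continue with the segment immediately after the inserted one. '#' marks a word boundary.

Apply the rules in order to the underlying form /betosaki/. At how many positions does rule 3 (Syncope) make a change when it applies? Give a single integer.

1

1 Labial Nasal Assimilation: no change — [betosaki]
2 Voicing Between Vowels: [betosaki] → [bedozagi]
3 Syncope: [bedozagi] → [bdozagi]
4 Vowel Epenthesis: no change — [bdozagi]
Rule 3 changed 1 position(s).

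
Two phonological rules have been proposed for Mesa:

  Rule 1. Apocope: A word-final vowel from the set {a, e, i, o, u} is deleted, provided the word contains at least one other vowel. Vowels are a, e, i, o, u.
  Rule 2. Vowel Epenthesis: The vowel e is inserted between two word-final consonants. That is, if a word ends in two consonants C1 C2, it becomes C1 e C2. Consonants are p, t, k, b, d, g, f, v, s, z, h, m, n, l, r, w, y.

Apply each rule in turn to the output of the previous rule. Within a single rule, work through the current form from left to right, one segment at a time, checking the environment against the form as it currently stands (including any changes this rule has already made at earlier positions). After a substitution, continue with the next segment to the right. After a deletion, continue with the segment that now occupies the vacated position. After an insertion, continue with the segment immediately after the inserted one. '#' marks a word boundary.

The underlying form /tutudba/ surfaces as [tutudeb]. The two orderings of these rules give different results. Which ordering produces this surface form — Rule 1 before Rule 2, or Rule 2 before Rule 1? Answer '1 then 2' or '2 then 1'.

1 then 2

Order 1 then 2:
  1 Apocope: [tutudba] → [tutudb]
  2 Vowel Epenthesis: [tutudb] → [tutudeb]
  result: [tutudeb]
Order 2 then 1:
  2 Vowel Epenthesis: no change — [tutudba]
  1 Apocope: [tutudba] → [tutudb]
  result: [tutudb]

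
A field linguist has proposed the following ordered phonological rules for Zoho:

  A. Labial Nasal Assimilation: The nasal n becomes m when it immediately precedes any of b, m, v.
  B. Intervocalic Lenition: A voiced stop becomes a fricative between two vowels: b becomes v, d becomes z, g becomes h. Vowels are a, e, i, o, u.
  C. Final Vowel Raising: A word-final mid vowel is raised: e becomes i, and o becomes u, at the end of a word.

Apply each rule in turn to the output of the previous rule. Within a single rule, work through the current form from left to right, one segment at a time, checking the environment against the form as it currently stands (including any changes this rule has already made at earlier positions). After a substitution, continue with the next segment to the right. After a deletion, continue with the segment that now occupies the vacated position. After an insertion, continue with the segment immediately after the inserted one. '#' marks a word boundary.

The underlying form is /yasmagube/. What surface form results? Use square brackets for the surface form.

[yasmahuvi]

A Labial Nasal Assimilation: no change — [yasmagube]
B Intervocalic Lenition: [yasmagube] → [yasmahuve]
C Final Vowel Raising: [yasmahuve] → [yasmahuvi]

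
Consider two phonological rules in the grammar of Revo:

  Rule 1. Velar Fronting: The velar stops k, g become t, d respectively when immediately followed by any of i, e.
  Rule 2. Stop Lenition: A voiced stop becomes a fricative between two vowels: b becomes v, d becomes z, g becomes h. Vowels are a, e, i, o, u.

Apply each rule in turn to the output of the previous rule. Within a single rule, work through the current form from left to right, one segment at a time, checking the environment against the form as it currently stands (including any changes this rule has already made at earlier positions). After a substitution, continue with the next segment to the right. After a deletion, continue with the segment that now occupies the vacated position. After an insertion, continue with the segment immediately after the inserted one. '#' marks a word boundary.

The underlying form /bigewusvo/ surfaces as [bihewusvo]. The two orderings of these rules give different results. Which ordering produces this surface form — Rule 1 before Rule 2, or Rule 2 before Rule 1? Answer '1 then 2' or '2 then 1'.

Order 1 then 2:
  1 Velar Fronting: [bigewusvo] → [bidewusvo]
  2 Stop Lenition: [bidewusvo] → [bizewusvo]
  result: [bizewusvo]
Order 2 then 1:
  2 Stop Lenition: [bigewusvo] → [bihewusvo]
  1 Velar Fronting: no change — [bihewusvo]
  result: [bihewusvo]

2 then 1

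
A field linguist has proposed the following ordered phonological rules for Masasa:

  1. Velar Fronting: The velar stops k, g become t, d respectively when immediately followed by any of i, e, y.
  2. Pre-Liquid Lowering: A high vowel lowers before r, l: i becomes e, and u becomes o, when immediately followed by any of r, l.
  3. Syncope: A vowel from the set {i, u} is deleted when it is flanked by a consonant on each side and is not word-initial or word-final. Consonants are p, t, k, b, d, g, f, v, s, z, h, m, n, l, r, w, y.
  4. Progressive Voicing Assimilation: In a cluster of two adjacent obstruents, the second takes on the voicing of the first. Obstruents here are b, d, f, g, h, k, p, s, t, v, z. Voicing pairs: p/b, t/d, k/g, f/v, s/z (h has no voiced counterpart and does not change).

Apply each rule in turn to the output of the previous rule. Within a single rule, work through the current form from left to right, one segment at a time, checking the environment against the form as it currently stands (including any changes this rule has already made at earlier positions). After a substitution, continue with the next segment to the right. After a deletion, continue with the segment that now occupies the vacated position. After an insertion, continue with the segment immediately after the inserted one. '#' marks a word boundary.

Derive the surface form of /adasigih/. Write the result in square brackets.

[adasth]

1 Velar Fronting: [adasigih] → [adasidih]
2 Pre-Liquid Lowering: no change — [adasidih]
3 Syncope: [adasidih] → [adasdh]
4 Progressive Voicing Assimilation: [adasdh] → [adasth]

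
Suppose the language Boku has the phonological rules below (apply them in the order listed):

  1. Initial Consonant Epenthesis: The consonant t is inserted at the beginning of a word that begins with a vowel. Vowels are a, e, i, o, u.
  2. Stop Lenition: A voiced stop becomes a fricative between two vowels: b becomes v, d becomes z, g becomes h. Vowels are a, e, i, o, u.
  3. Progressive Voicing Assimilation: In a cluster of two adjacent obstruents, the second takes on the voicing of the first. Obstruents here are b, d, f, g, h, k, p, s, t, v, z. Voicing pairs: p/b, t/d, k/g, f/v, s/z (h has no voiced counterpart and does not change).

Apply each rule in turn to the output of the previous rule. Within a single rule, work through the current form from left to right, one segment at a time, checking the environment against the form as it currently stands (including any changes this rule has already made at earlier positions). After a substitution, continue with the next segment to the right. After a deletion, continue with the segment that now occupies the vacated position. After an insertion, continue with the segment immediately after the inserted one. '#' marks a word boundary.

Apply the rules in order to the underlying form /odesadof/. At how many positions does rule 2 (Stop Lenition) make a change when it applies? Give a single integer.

1 Initial Consonant Epenthesis: [odesadof] → [todesadof]
2 Stop Lenition: [todesadof] → [tozesazof]
3 Progressive Voicing Assimilation: no change — [tozesazof]
Rule 2 changed 2 position(s).

2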